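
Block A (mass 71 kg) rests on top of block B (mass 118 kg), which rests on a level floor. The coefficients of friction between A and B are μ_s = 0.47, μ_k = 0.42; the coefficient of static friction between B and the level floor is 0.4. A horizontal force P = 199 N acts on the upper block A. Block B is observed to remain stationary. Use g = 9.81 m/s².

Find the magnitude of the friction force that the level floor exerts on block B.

Between the blocks, N₁ = m_A g = 696.5 N.
So the A–B interface can sustain at most μ_s N₁ = 327.4 N of static friction.
Since P = 199 N ≤ 327.4 N, A does not slip on B; friction on A equals P = 199 N.
B experiences an equal 199 N forward from A (third law). B is in equilibrium, so the floor supplies f₂ = 199 N of static friction (limit μ_s(m_A+m_B)g = 741.6 N, not exceeded).

f ≈ 199 N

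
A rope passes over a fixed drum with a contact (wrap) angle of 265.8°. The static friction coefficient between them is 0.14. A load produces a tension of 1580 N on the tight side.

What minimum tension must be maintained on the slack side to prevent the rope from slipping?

T_min ≈ 825 N

Capstan equation at impending slip: T_tight/T_slack = e^{μβ}.
β = 265.8° = 4.639 rad; e^{μβ} = e^{0.14×4.639} = 1.915.
T_slack = T_tight / e^{μβ} = 1580 / 1.915 = 825 N.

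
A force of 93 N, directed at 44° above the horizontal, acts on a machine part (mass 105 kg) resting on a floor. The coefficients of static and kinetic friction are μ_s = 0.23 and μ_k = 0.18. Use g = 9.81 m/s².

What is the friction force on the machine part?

f ≈ 66.9 N

The vertical component of P reduces the normal force: N = m g − P sin α = 1030 − 64.6 = 965.4 N.
Horizontally, friction must balance P cos α = 66.9 N.
μ_s N = 0.23 × 965.4 = 222.1 N.
Since 66.9 N does not exceed the limit, the machine part stays at rest and f = 66.9 N.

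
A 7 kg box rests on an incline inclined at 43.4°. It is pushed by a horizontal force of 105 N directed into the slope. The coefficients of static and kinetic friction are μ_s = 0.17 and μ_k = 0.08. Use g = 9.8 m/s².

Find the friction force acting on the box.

f ≈ 9.76 N (down the incline)

The horizontal push has a component P sin θ into the surface, so N = m g cos θ + P sin θ = 49.84 + 72.14 = 122 N.
Along the incline, the net driving force (taking up-slope positive) is P cos θ − m g sin θ = 76.29 − 47.13 = 29.16 N, so equilibrium requires friction f = -29.16 N (down-slope).
The limit of static friction is μ_s N = 20.74 N.
The required 29.16 N exceeds the static limit, so the box slides up-slope and f = μ_k N = 0.08×122 = 9.76 N.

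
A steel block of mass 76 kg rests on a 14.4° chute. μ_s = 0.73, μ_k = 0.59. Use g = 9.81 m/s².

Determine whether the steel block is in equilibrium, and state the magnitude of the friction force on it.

f ≈ 185 N

N = m g cos θ = 722 N.
Down-slope weight component: m g sin θ = 185 N.
μ_s N = 527 N.
185 ≤ 527 N, so it stays put; friction = 185 N.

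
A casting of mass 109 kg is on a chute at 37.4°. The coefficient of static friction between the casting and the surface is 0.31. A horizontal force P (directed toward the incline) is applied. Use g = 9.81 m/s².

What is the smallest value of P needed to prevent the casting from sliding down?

P_min ≈ 393 N

The casting tends to slide down (tan θ > μ_s), so at the point of impending slip friction acts up-slope at its limit: f = μ_s N.
Perpendicular to the incline: N = m g cos θ + P sin θ.
Along the incline: P cos θ + μ_s N = m g sin θ, i.e. P cos θ + μ_s (m g cos θ + P sin θ) = m g sin θ.
Solving, P (cos θ + μ_s sin θ) = m g (sin θ − μ_s cos θ), so P = 1070×0.3611/0.9827 = 393 N.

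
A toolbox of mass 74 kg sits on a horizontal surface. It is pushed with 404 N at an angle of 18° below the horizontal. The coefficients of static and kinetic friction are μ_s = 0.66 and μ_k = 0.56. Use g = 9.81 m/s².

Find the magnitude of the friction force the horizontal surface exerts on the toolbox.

f ≈ 384 N

N = m g + P sin α = 725.9 + 404×sin 18° = 850.8 N.
Horizontally, friction must balance P cos α = 384.2 N.
μ_s N = 0.66 × 850.8 = 561.5 N.
384.2 ≤ 561.5 N → static; friction equals the required 384 N.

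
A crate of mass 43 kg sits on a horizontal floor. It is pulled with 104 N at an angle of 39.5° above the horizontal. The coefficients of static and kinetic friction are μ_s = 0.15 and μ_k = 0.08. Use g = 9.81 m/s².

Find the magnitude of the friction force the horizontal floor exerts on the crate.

f ≈ 28.5 N

Vertical equilibrium gives N = m g − P sin α = 355.7 N.
Horizontally, friction must balance P cos α = 80.25 N.
The static-friction limit is μ_s N = 53.35 N.
The required friction exceeds μ_s N, so the crate moves and f = μ_k N = 28.5 N.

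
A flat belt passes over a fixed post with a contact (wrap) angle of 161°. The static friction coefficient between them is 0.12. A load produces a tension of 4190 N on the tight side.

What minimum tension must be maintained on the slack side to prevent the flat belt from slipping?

Capstan equation at impending slip: T_tight/T_slack = e^{μβ}.
β = 161° = 2.81 rad; e^{μβ} = e^{0.12×2.81} = 1.401.
T_slack = T_tight / e^{μβ} = 4190 / 1.401 = 2990 N.

T_min ≈ 2990 N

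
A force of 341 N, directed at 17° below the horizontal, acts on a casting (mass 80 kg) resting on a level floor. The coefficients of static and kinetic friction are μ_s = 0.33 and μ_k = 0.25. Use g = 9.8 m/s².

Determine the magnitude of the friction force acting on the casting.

The vertical component of P adds to the normal force: N = m g + P sin α = 784 + 99.7 = 883.7 N.
The horizontal driving force is P cos α = 326.1 N, so equilibrium needs friction f = 326.1 N.
μ_s N = 0.33 × 883.7 = 291.6 N.
326.1 > 291.6 N → the casting slides; f = μ_k N = 0.25×883.7 = 221 N.

f ≈ 221 N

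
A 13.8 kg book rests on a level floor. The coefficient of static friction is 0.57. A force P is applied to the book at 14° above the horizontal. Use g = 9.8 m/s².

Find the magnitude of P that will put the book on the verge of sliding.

N = m g − P sin α (the pull lifts the book).
At impending slip, P cos α = μ_s N = μ_s (m g − P sin α).
Solving: P (cos α + μ_s sin α) = μ_s m g → P = 0.57×135/(cos 14° + 0.57 sin 14°) = 77.1/1.108 = 69.6 N.

P ≈ 69.6 N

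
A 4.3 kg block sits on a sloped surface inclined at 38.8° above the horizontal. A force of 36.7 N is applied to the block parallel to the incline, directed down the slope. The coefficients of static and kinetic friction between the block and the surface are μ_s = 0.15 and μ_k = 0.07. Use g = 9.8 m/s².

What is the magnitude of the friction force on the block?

Normal force: N = m g cos θ = 4.3 × 9.8 × cos 38.8° = 32.84 N.
For equilibrium along the incline the friction force must supply f = m g sin θ + P = 26.41 + 36.7 = 63.11 N (positive meaning up-slope).
Maximum static friction available: μ_s N = 0.15 × 32.84 = 4.926 N.
|63.11| exceeds 4.926 N, so the block slips down-slope; friction is kinetic, f = μ_k N = 0.07×32.84 = 2.3 N.

f ≈ 2.3 N (up the incline)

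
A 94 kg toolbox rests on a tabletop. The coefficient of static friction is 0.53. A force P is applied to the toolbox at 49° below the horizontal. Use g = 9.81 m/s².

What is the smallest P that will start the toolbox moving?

N = m g + P sin α (the push presses the toolbox into the tabletop).
At impending slip, P cos α = μ_s N = μ_s (m g + P sin α).
Solving: P (cos α − μ_s sin α) = μ_s m g → P = 0.53×922/(cos 49° − 0.53 sin 49°) = 489/0.2561 = 1910 N.

P ≈ 1910 N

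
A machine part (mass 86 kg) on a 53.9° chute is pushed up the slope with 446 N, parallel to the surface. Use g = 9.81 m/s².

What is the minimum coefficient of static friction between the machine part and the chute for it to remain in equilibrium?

μ_s,min ≈ 0.474

N = m g cos θ = 497.1 N.
Friction must make up the shortfall along the incline: f = m g sin θ − P = 681.7 − 446 = 235.7 N.
At the threshold f = μ_s N, so μ_s,min = 235.7/497.1 = 0.474.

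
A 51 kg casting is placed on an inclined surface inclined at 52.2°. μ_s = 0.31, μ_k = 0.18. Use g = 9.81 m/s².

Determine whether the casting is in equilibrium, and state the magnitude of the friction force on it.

f ≈ 55.2 N

N = m g cos θ = 307 N.
Down-slope weight component: m g sin θ = 395 N.
μ_s N = 95.1 N.
395 > 95.1 N, so it slides; kinetic friction f = μ_k N = 0.18×307 = 55.2 N.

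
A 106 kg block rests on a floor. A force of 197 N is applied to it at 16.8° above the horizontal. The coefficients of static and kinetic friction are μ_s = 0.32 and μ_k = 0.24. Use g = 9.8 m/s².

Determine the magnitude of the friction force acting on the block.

Vertical equilibrium gives N = m g − P sin α = 981.9 N.
Horizontally, friction must balance P cos α = 188.6 N.
The static-friction limit is μ_s N = 314.2 N.
Since 188.6 N does not exceed the limit, the block stays at rest and f = 189 N.

f ≈ 189 N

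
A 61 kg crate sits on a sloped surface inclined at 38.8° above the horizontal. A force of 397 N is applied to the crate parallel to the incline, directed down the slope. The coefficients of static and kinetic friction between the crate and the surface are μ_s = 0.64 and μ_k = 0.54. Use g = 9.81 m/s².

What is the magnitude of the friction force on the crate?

f ≈ 252 N (up the incline)

Normal force: N = m g cos θ = 61 × 9.81 × cos 38.8° = 466.4 N.
Parallel to the incline, ΣF = 0 gives f = m g sin θ + P = 375 + 397 = 772 N (up-slope positive).
The static-friction ceiling is μ_s N = 0.64 × 466.4 = 298.5 N.
|772| exceeds 298.5 N, so the crate slips down-slope; friction is kinetic, f = μ_k N = 0.54×466.4 = 252 N.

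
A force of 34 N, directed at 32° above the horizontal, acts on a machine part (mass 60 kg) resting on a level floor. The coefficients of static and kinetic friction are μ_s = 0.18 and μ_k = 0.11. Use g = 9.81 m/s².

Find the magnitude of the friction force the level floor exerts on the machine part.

f ≈ 28.8 N

N = m g − P sin α = 588.6 − 34×sin 32° = 570.6 N.
Horizontally, friction must balance P cos α = 28.83 N.
μ_s N = 0.18 × 570.6 = 102.7 N.
Since 28.83 N does not exceed the limit, the machine part stays at rest and f = 28.8 N.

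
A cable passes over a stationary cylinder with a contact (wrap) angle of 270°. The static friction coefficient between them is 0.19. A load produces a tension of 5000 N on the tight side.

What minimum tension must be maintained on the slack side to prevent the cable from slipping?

T_min ≈ 2040 N

Capstan equation at impending slip: T_tight/T_slack = e^{μβ}.
β = 270° = 4.712 rad; e^{μβ} = e^{0.19×4.712} = 2.448.
T_slack = T_tight / e^{μβ} = 5000 / 2.448 = 2040 N.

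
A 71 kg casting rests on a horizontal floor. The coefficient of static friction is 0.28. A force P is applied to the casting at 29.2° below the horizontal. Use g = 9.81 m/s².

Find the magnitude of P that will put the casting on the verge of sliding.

P ≈ 265 N

N = m g + P sin α (the push presses the casting into the horizontal floor).
At impending slip, P cos α = μ_s N = μ_s (m g + P sin α).
Solving: P (cos α − μ_s sin α) = μ_s m g → P = 0.28×697/(cos 29.2° − 0.28 sin 29.2°) = 195/0.7363 = 265 N.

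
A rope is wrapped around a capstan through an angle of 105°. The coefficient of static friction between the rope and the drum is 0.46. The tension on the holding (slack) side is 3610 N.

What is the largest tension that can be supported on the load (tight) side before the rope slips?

T_max ≈ 8390 N

At impending slip the capstan equation gives T₂/T₁ = e^{μβ} with β in radians.
β = 105° × π/180 = 1.833 rad.
e^{μβ} = e^{0.46×1.833} = 2.323.
T₂ = T₁ · e^{μβ} = 3610 × 2.323 = 8390 N.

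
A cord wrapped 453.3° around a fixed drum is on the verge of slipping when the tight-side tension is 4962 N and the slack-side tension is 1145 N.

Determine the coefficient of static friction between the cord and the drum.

μ ≈ 0.185

T₂/T₁ = e^{μβ} → μ = ln(T₂/T₁)/β.
β = 453.3° = 7.912 rad.
μ = ln(4962/1145)/7.912 = ln(4.334)/7.912 = 0.185.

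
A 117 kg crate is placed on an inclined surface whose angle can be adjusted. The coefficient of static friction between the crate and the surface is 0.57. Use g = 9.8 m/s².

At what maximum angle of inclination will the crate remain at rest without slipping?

At the slip threshold, m g sin θ = μ_s · m g cos θ, so tan θ = μ_s.
θ_max = arctan(0.57) = 29.7°.

θ_max ≈ 29.7°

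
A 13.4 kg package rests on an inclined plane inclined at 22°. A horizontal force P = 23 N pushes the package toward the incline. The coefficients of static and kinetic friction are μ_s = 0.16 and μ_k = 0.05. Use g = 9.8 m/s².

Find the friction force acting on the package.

Normal direction: N = m g cos θ + P sin θ = 130.4 N.
Along the incline, the net driving force (taking up-slope positive) is P cos θ − m g sin θ = 21.33 − 49.19 = -27.87 N, so equilibrium requires friction f = 27.87 N (up-slope).
The limit of static friction is μ_s N = 20.86 N.
The required 27.87 N exceeds the static limit, so the package slides down-slope and f = μ_k N = 0.05×130.4 = 6.52 N.

f ≈ 6.52 N (up the incline)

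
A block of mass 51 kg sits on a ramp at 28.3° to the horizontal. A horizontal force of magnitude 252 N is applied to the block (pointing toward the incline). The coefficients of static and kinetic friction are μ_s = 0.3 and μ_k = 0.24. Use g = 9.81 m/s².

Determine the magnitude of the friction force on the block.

f ≈ 15.3 N (up the incline)

Resolve perpendicular to the incline: N = m g cos θ + P sin θ = 51×9.81×cos 28.3° + 252×sin 28.3° = 560 N.
Along the incline, the net driving force (taking up-slope positive) is P cos θ − m g sin θ = 221.9 − 237.2 = -15.31 N, so equilibrium requires friction f = 15.31 N (up-slope).
The limit of static friction is μ_s N = 168 N.
Since 15.31 N is within the 168 N limit, the block stays put and friction is exactly 15.3 N.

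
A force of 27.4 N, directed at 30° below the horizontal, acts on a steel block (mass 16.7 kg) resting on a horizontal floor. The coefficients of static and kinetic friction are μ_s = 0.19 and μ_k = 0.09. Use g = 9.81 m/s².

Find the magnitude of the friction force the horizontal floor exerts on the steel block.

f ≈ 23.7 N

The vertical component of P adds to the normal force: N = m g + P sin α = 163.8 + 13.7 = 177.5 N.
Horizontally, friction must balance P cos α = 23.73 N.
The static-friction limit is μ_s N = 33.73 N.
Since 23.73 N does not exceed the limit, the steel block stays at rest and f = 23.7 N.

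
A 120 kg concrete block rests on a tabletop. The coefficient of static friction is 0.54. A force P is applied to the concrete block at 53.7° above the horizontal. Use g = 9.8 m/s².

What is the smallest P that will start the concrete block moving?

P ≈ 618 N

N = m g − P sin α (the pull lifts the concrete block).
At impending slip, P cos α = μ_s N = μ_s (m g − P sin α).
Solving: P (cos α + μ_s sin α) = μ_s m g → P = 0.54×1180/(cos 53.7° + 0.54 sin 53.7°) = 635/1.027 = 618 N.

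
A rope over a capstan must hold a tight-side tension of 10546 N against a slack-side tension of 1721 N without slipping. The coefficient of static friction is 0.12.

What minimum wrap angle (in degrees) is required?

T₂/T₁ = e^{μβ} → β = ln(T₂/T₁)/μ.
β = ln(10546/1721)/0.12 = 1.813/0.12 = 15.11 rad.
In degrees: β = 15.11 × 180/π = 866°.

β_min ≈ 866°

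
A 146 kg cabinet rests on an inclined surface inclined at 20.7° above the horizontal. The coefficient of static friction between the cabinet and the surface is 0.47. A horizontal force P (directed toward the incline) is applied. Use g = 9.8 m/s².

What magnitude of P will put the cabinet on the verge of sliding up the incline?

P ≈ 1480 N

At impending motion up the slope, friction acts down-slope at its limit: f = μ_s N.
Perpendicular to the incline: N = m g cos θ + P sin θ.
Along the incline: P cos θ = m g sin θ + μ_s N = m g sin θ + μ_s (m g cos θ + P sin θ).
Solving, P (cos θ − μ_s sin θ) = m g (sin θ + μ_s cos θ), so P = 146×9.8×(sin 20.7° + 0.47 cos 20.7°)/(cos 20.7° − 0.47 sin 20.7°) = 1430×0.7931/0.7693 = 1480 N.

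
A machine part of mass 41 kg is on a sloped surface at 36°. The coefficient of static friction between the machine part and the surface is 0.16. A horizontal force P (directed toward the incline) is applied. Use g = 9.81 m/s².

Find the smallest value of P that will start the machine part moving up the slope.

At impending motion up the slope, friction acts down-slope at its limit: f = μ_s N.
Perpendicular to the incline: N = m g cos θ + P sin θ.
Along the incline: P cos θ = m g sin θ + μ_s N = m g sin θ + μ_s (m g cos θ + P sin θ).
Solving, P (cos θ − μ_s sin θ) = m g (sin θ + μ_s cos θ), so P = 41×9.81×(sin 36° + 0.16 cos 36°)/(cos 36° − 0.16 sin 36°) = 402×0.7172/0.715 = 403 N.

P ≈ 403 N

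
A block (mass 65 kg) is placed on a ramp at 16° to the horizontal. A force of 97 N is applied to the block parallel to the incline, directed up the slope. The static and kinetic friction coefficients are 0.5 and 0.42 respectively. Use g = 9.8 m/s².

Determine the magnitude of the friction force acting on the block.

f ≈ 78.6 N (up the incline)

Normal force: N = m g cos θ = 65 × 9.8 × cos 16° = 612.3 N.
Parallel to the incline, ΣF = 0 gives f = m g sin θ − P = 175.6 − 97 = 78.58 N (up-slope positive).
Maximum static friction available: μ_s N = 0.5 × 612.3 = 306.2 N.
Since |78.58| ≤ 306.2 N, no slip — friction simply equals what equilibrium demands.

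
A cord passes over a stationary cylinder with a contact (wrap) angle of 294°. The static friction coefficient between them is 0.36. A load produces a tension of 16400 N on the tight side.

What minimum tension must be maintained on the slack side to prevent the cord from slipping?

Capstan equation at impending slip: T_tight/T_slack = e^{μβ}.
β = 294° = 5.131 rad; e^{μβ} = e^{0.36×5.131} = 6.342.
T_slack = T_tight / e^{μβ} = 16400 / 6.342 = 2590 N.

T_min ≈ 2590 N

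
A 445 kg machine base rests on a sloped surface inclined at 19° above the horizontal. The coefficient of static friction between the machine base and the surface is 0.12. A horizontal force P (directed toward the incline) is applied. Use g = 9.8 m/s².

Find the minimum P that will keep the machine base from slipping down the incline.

The machine base tends to slide down (tan θ > μ_s), so at the point of impending slip friction acts up-slope at its limit: f = μ_s N.
Perpendicular to the incline: N = m g cos θ + P sin θ.
Along the incline: P cos θ + μ_s N = m g sin θ, i.e. P cos θ + μ_s (m g cos θ + P sin θ) = m g sin θ.
Solving, P (cos θ + μ_s sin θ) = m g (sin θ − μ_s cos θ), so P = 4360×0.2121/0.9846 = 939 N.

P_min ≈ 939 N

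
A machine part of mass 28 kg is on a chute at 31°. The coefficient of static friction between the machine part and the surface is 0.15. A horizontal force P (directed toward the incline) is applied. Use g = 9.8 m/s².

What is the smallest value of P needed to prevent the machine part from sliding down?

P_min ≈ 113 N

The machine part tends to slide down (tan θ > μ_s), so at the point of impending slip friction acts up-slope at its limit: f = μ_s N.
Perpendicular to the incline: N = m g cos θ + P sin θ.
Along the incline: P cos θ + μ_s N = m g sin θ, i.e. P cos θ + μ_s (m g cos θ + P sin θ) = m g sin θ.
Solving, P (cos θ + μ_s sin θ) = m g (sin θ − μ_s cos θ), so P = 274×0.3865/0.9344 = 113 N.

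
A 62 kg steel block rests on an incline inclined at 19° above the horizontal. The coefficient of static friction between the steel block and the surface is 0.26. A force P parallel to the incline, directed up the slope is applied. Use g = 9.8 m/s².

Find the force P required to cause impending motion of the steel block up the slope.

At impending motion up the slope, friction acts down-slope at its limit: f = μ_s N.
P is parallel to the surface, so N = m g cos θ = 574 N.
Along the incline: P = m g sin θ + μ_s N = 198 + 0.26×574 = 347 N.

P ≈ 347 N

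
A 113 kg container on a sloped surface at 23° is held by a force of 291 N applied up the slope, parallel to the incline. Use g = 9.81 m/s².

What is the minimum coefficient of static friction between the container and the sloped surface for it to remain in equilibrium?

N = m g cos θ = 1020 N.
Friction must make up the shortfall along the incline: f = m g sin θ − P = 433.1 − 291 = 142.1 N.
At the threshold f = μ_s N, so μ_s,min = 142.1/1020 = 0.139.

μ_s,min ≈ 0.139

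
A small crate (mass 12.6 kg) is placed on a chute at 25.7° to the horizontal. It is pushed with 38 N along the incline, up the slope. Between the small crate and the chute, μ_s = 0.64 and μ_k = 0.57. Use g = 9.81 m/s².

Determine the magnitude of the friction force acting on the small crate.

Normal force: N = m g cos θ = 12.6 × 9.81 × cos 25.7° = 111.4 N.
The friction needed for equilibrium is m g sin θ − P = 53.6 − 38 = 15.6 N, measured positive up-slope.
Static friction can supply at most μ_s N = 71.28 N.
Since |15.6| ≤ 71.28 N, the small crate remains in static equilibrium and friction takes exactly the required value.

f ≈ 15.6 N (up the incline)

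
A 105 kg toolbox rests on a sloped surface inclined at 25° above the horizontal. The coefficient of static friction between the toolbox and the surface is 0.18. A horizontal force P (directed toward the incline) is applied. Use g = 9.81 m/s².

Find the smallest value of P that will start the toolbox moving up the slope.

At impending motion up the slope, friction acts down-slope at its limit: f = μ_s N.
Perpendicular to the incline: N = m g cos θ + P sin θ.
Along the incline: P cos θ = m g sin θ + μ_s N = m g sin θ + μ_s (m g cos θ + P sin θ).
Solving, P (cos θ − μ_s sin θ) = m g (sin θ + μ_s cos θ), so P = 105×9.81×(sin 25° + 0.18 cos 25°)/(cos 25° − 0.18 sin 25°) = 1030×0.5858/0.8302 = 727 N.

P ≈ 727 N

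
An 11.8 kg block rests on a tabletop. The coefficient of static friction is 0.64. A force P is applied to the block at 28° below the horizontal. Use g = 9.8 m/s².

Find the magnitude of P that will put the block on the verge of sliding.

N = m g + P sin α (the push presses the block into the tabletop).
At impending slip, P cos α = μ_s N = μ_s (m g + P sin α).
Solving: P (cos α − μ_s sin α) = μ_s m g → P = 0.64×116/(cos 28° − 0.64 sin 28°) = 74/0.5825 = 127 N.

P ≈ 127 N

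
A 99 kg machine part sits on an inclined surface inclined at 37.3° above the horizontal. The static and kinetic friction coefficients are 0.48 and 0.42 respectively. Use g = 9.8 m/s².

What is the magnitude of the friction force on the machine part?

f ≈ 324 N (up the incline)

The normal reaction is N = m g cos θ = 771.8 N.
Along the slope the weight component is m g sin θ = 587.9 N; friction must supply exactly this, acting up-slope.
Maximum static friction available: μ_s N = 0.48 × 771.8 = 370.4 N.
|587.9| exceeds 370.4 N, so the machine part slips down-slope; friction is kinetic, f = μ_k N = 0.42×771.8 = 324 N.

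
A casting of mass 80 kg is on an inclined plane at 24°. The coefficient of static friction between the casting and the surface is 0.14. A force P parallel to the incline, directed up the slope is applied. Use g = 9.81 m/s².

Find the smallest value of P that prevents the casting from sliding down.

P_min ≈ 219 N

The casting tends to slide down (tan θ > μ_s), so at the point of impending slip friction acts up-slope at its limit: f = μ_s N.
P is parallel to the surface, so N = m g cos θ = 717 N.
Along the incline: P + μ_s N = m g sin θ, so P = 319 − 0.14×717 = 219 N.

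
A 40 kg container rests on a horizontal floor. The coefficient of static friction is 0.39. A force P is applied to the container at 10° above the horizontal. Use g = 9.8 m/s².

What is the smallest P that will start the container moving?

N = m g − P sin α (the pull lifts the container).
At impending slip, P cos α = μ_s N = μ_s (m g − P sin α).
Solving: P (cos α + μ_s sin α) = μ_s m g → P = 0.39×392/(cos 10° + 0.39 sin 10°) = 153/1.053 = 145 N.

P ≈ 145 N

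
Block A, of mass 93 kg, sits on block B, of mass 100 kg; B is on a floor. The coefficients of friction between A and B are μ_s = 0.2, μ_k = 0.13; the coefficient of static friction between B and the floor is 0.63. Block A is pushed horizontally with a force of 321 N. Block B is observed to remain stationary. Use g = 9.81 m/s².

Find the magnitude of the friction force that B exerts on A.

Between the blocks, N₁ = m_A g = 912.3 N.
Maximum static friction on A from B: μ_s N₁ = 0.2×912.3 = 182.5 N.
P = 321 N exceeds that limit, so A slips over B and the interface friction becomes kinetic: f₁ = μ_k N₁ = 0.13×912.3 = 119 N.
By Newton's third law B feels 119 N forward from A. With B stationary, the floor's static friction on B balances it: f₂ = 119 N (well within μ_s(m_A+m_B)g = 1193 N).

f ≈ 119 N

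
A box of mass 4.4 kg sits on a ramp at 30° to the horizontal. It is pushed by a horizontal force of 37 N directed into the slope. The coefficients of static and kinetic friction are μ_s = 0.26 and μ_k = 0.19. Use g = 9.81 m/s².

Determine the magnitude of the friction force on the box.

The horizontal push has a component P sin θ into the surface, so N = m g cos θ + P sin θ = 37.38 + 18.5 = 55.88 N.
Along the incline, the net driving force (taking up-slope positive) is P cos θ − m g sin θ = 32.04 − 21.58 = 10.46 N, so equilibrium requires friction f = -10.46 N (down-slope).
The limit of static friction is μ_s N = 14.53 N.
|f_req| = 10.46 ≤ 14.53 N → the box is in equilibrium; friction equals the required value.

f ≈ 10.5 N (down the incline)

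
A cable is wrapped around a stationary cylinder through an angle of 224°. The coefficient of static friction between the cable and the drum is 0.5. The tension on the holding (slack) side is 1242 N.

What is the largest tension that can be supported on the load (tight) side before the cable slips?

At impending slip the capstan equation gives T₂/T₁ = e^{μβ} with β in radians.
β = 224° × π/180 = 3.91 rad.
e^{μβ} = e^{0.5×3.91} = 7.062.
T₂ = T₁ · e^{μβ} = 1242 × 7.062 = 8770 N.

T_max ≈ 8770 N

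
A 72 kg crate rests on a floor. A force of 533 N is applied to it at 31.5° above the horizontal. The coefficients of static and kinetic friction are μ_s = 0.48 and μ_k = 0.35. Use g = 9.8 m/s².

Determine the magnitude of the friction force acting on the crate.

N = m g − P sin α = 705.6 − 533×sin 31.5° = 427.1 N.
The horizontal driving force is P cos α = 454.5 N, so equilibrium needs friction f = 454.5 N.
The static-friction limit is μ_s N = 205 N.
The required friction exceeds μ_s N, so the crate moves and f = μ_k N = 149 N.

f ≈ 149 N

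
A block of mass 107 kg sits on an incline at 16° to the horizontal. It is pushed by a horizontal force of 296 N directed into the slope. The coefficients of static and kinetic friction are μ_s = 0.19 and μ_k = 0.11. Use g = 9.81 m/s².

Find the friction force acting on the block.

Normal direction: N = m g cos θ + P sin θ = 1091 N.
Along the incline, the net driving force (taking up-slope positive) is P cos θ − m g sin θ = 284.5 − 289.3 = -4.795 N, so equilibrium requires friction f = 4.795 N (up-slope).
Maximum static friction: μ_s N = 0.19 × 1091 = 207.2 N.
Since 4.795 N is within the 207.2 N limit, the block stays put and friction is exactly 4.79 N.

f ≈ 4.79 N (up the incline)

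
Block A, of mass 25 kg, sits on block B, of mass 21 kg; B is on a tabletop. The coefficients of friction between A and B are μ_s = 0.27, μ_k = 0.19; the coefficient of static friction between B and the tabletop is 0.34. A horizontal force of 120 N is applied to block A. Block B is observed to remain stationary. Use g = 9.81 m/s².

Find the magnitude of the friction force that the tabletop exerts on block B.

f ≈ 46.6 N

Normal force at the A–B interface: N₁ = m_A g = 245.2 N.
So the A–B interface can sustain at most μ_s N₁ = 66.22 N of static friction.
Since P = 120 N > 66.22 N, A slides on B; the A–B friction is kinetic: f₁ = μ_k N₁ = 0.19×245.2 = 46.6 N.
By Newton's third law B feels 46.6 N forward from A. With B stationary, the floor's static friction on B balances it: f₂ = 46.6 N (well within μ_s(m_A+m_B)g = 153.4 N).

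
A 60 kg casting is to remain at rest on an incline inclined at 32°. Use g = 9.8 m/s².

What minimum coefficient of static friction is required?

μ_s,min ≈ 0.625

At the slip threshold m g sin θ = μ_s m g cos θ, so μ_s,min = tan θ.
μ_s,min = tan 32° = 0.625.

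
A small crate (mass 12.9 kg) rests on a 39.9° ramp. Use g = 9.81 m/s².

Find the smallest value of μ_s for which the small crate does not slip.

At the slip threshold m g sin θ = μ_s m g cos θ, so μ_s,min = tan θ.
μ_s,min = tan 39.9° = 0.836.

μ_s,min ≈ 0.836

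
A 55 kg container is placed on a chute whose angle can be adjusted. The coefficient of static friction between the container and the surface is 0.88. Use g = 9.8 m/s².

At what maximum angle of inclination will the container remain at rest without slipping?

At the slip threshold, m g sin θ = μ_s · m g cos θ, so tan θ = μ_s.
θ_max = arctan(0.88) = 41.3°.

θ_max ≈ 41.3°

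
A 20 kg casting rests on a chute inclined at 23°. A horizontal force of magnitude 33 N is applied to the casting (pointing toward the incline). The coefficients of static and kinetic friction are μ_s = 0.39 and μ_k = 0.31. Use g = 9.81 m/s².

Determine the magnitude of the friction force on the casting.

Resolve perpendicular to the incline: N = m g cos θ + P sin θ = 20×9.81×cos 23° + 33×sin 23° = 193.5 N.
Parallel to the incline: P cos θ − m g sin θ = 30.38 − 76.66 = -46.28 N; the friction needed to balance this is 46.28 N acting up the slope.
The limit of static friction is μ_s N = 75.46 N.
|f_req| = 46.28 ≤ 75.46 N → the casting is in equilibrium; friction equals the required value.

f ≈ 46.3 N (up the incline)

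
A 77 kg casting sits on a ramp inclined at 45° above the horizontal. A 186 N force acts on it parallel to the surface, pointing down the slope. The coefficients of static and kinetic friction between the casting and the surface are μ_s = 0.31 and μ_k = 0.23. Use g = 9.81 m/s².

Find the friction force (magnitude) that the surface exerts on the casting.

The normal reaction is N = m g cos θ = 534.1 N.
Parallel to the incline, ΣF = 0 gives f = m g sin θ + P = 534.1 + 186 = 720.1 N (up-slope positive).
The static-friction ceiling is μ_s N = 0.31 × 534.1 = 165.6 N.
|720.1| exceeds 165.6 N, so the casting slips down-slope; friction is kinetic, f = μ_k N = 0.23×534.1 = 123 N.

f ≈ 123 N (up the incline)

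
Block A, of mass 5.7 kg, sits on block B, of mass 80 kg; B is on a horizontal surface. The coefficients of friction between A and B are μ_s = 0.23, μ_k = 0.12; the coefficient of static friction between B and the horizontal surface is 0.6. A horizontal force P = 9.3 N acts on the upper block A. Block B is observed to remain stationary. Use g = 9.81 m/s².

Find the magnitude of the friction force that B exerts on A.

f ≈ 9.3 N

Normal force at the A–B interface: N₁ = m_A g = 55.92 N.
Maximum static friction on A from B: μ_s N₁ = 0.23×55.92 = 12.86 N.
P = 9.3 N is within that limit, so A and B move together (both at rest); the A–B friction is simply f₁ = P = 9.3 N.
By Newton's third law B feels 9.3 N forward from A. With B stationary, the floor's static friction on B balances it: f₂ = 9.3 N (well within μ_s(m_A+m_B)g = 504.4 N).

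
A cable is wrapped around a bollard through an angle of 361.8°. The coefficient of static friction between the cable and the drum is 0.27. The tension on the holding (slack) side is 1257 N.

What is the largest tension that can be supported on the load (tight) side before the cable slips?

T_max ≈ 6910 N

At impending slip the capstan equation gives T₂/T₁ = e^{μβ} with β in radians.
β = 361.8° × π/180 = 6.315 rad.
e^{μβ} = e^{0.27×6.315} = 5.501.
T₂ = T₁ · e^{μβ} = 1257 × 5.501 = 6910 N.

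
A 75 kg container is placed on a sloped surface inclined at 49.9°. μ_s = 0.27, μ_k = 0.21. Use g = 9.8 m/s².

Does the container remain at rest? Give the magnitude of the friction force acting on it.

f ≈ 99.4 N

N = m g cos θ = 473 N.
Down-slope weight component: m g sin θ = 562 N.
μ_s N = 128 N.
562 > 128 N, so it slides; kinetic friction f = μ_k N = 0.21×473 = 99.4 N.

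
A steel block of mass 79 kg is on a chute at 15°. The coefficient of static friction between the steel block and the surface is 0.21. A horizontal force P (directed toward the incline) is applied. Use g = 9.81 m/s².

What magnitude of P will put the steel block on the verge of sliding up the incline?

At impending motion up the slope, friction acts down-slope at its limit: f = μ_s N.
Perpendicular to the incline: N = m g cos θ + P sin θ.
Along the incline: P cos θ = m g sin θ + μ_s N = m g sin θ + μ_s (m g cos θ + P sin θ).
Solving, P (cos θ − μ_s sin θ) = m g (sin θ + μ_s cos θ), so P = 79×9.81×(sin 15° + 0.21 cos 15°)/(cos 15° − 0.21 sin 15°) = 775×0.4617/0.9116 = 392 N.

P ≈ 392 N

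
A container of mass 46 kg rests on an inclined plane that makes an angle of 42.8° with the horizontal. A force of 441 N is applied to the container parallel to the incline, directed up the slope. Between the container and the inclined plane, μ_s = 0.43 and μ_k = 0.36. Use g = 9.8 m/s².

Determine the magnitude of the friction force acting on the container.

The normal reaction is N = m g cos θ = 330.8 N.
Parallel to the incline, ΣF = 0 gives f = m g sin θ − P = 306.3 − 441 = -134.7 N (up-slope positive).
Maximum static friction available: μ_s N = 0.43 × 330.8 = 142.2 N.
Since |-134.7| ≤ 142.2 N, the container remains in static equilibrium and friction takes exactly the required value.

f ≈ 135 N (down the incline)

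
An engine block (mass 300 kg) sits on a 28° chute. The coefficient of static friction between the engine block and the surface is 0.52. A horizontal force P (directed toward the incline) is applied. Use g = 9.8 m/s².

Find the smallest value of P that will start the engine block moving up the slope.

At impending motion up the slope, friction acts down-slope at its limit: f = μ_s N.
Perpendicular to the incline: N = m g cos θ + P sin θ.
Along the incline: P cos θ = m g sin θ + μ_s N = m g sin θ + μ_s (m g cos θ + P sin θ).
Solving, P (cos θ − μ_s sin θ) = m g (sin θ + μ_s cos θ), so P = 300×9.8×(sin 28° + 0.52 cos 28°)/(cos 28° − 0.52 sin 28°) = 2940×0.9286/0.6388 = 4270 N.

P ≈ 4270 N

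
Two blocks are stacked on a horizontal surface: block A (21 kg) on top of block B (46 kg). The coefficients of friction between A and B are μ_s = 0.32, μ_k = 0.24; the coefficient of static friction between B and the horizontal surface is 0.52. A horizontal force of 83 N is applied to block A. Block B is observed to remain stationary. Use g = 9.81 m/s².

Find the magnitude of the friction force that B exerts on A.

f ≈ 49.4 N

The normal force B exerts on A is simply A's weight, N₁ = 206 N.
Maximum static friction on A from B: μ_s N₁ = 0.32×206 = 65.92 N.
Since P = 83 N > 65.92 N, A slides on B; the A–B friction is kinetic: f₁ = μ_k N₁ = 0.24×206 = 49.4 N.
By Newton's third law B feels 49.4 N forward from A. With B stationary, the floor's static friction on B balances it: f₂ = 49.4 N (well within μ_s(m_A+m_B)g = 341.8 N).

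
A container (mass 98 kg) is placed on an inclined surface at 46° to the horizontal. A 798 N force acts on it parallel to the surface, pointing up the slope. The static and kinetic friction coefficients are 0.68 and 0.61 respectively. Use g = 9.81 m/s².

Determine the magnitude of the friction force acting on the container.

The normal reaction is N = m g cos θ = 667.8 N.
For equilibrium along the incline the friction force must supply f = m g sin θ − P = 691.6 − 798 = -106.4 N (positive meaning up-slope).
Maximum static friction available: μ_s N = 0.68 × 667.8 = 454.1 N.
Since |-106.4| ≤ 454.1 N, static friction is sufficient; f equals the required value, not μ_s N.

f ≈ 106 N (down the incline)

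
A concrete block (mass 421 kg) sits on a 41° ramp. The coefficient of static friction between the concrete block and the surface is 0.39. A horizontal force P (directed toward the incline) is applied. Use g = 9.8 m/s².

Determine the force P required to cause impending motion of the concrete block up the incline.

At impending motion up the slope, friction acts down-slope at its limit: f = μ_s N.
Perpendicular to the incline: N = m g cos θ + P sin θ.
Along the incline: P cos θ = m g sin θ + μ_s N = m g sin θ + μ_s (m g cos θ + P sin θ).
Solving, P (cos θ − μ_s sin θ) = m g (sin θ + μ_s cos θ), so P = 421×9.8×(sin 41° + 0.39 cos 41°)/(cos 41° − 0.39 sin 41°) = 4130×0.9504/0.4988 = 7860 N.

P ≈ 7860 N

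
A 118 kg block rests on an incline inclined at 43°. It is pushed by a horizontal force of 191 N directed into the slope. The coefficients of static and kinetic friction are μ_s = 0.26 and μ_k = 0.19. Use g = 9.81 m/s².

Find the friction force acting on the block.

Normal direction: N = m g cos θ + P sin θ = 976.9 N.
Along the incline, the net driving force (taking up-slope positive) is P cos θ − m g sin θ = 139.7 − 789.5 = -649.8 N, so equilibrium requires friction f = 649.8 N (up-slope).
Maximum static friction: μ_s N = 0.26 × 976.9 = 254 N.
The required 649.8 N exceeds the static limit, so the block slides down-slope and f = μ_k N = 0.19×976.9 = 186 N.

f ≈ 186 N (up the incline)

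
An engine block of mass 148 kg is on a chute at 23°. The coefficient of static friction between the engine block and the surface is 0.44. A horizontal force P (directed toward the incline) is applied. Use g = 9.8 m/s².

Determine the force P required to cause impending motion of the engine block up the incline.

P ≈ 1540 N

At impending motion up the slope, friction acts down-slope at its limit: f = μ_s N.
Perpendicular to the incline: N = m g cos θ + P sin θ.
Along the incline: P cos θ = m g sin θ + μ_s N = m g sin θ + μ_s (m g cos θ + P sin θ).
Solving, P (cos θ − μ_s sin θ) = m g (sin θ + μ_s cos θ), so P = 148×9.8×(sin 23° + 0.44 cos 23°)/(cos 23° − 0.44 sin 23°) = 1450×0.7958/0.7486 = 1540 N.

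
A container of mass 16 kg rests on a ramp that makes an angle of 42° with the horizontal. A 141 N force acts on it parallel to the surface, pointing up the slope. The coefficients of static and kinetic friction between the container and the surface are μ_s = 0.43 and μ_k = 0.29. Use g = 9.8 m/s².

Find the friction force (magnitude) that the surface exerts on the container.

The normal reaction is N = m g cos θ = 116.5 N.
For equilibrium along the incline the friction force must supply f = m g sin θ − P = 104.9 − 141 = -36.08 N (positive meaning up-slope).
Static friction can supply at most μ_s N = 50.11 N.
Since |-36.08| ≤ 50.11 N, static friction is sufficient; f equals the required value, not μ_s N.

f ≈ 36.1 N (down the incline)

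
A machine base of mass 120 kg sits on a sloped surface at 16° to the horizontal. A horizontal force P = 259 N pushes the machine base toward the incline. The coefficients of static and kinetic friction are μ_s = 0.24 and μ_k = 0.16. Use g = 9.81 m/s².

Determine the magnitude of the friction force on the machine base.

The horizontal push has a component P sin θ into the surface, so N = m g cos θ + P sin θ = 1132 + 71.39 = 1203 N.
Parallel to the incline: P cos θ − m g sin θ = 249 − 324.5 = -75.51 N; the friction needed to balance this is 75.51 N acting up the slope.
The limit of static friction is μ_s N = 288.7 N.
Since 75.51 N is within the 288.7 N limit, the machine base stays put and friction is exactly 75.5 N.

f ≈ 75.5 N (up the incline)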